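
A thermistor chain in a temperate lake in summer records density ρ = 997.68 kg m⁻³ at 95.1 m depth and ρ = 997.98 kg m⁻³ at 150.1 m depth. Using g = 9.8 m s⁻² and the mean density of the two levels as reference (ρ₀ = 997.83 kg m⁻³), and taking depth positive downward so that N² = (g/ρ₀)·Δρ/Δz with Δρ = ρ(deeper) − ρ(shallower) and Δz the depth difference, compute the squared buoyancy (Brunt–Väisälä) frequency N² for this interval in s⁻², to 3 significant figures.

Δρ = 997.98 − 997.68 = 0.30 kg m⁻³ over Δz = 150.1 − 95.1 = 55 m.
N² = (9.8/997.83) × (0.30/55) = 5.3571 × 10⁻⁵ s⁻² ≈ 5.36 × 10⁻⁵ s⁻².
N² > 0, so the interval is statically stable.

5.36 × 10⁻⁵ s⁻²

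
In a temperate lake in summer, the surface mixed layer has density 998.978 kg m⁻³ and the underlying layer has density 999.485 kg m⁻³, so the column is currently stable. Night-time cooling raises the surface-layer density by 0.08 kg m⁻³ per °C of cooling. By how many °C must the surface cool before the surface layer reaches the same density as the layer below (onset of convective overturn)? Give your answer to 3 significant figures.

Density deficit of the surface layer: 999.485 − 998.978 = 0.507 kg m⁻³.
Required change = 0.507 / 0.08 = 6.34 °C.

6.34 °C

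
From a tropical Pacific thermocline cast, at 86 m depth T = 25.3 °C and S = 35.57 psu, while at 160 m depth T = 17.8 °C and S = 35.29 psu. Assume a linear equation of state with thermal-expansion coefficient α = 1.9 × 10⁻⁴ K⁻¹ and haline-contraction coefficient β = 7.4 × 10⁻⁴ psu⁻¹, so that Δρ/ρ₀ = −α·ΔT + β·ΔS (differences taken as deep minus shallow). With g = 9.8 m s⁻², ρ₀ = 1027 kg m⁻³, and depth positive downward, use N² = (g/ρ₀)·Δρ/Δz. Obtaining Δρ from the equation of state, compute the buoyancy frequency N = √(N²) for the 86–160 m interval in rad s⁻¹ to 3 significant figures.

0.0127 rad s⁻¹

ΔT = -7.5 K, ΔS = -0.28 psu (deep − shallow).
Δρ/ρ₀ = −αΔT + βΔS = 1.425 × 10⁻³ − 2.072 × 10⁻⁴ = 1.2178 × 10⁻³, so Δρ ≈ 1.251 kg m⁻³.
N² = (g/ρ₀)·Δρ/Δz = g·(Δρ/ρ₀)/Δz = 9.8 × 1.2178 × 10⁻³ / 74 = 1.6128 × 10⁻⁴ s⁻².
N = √(1.6128 × 10⁻⁴) = 0.012700 rad s⁻¹ ≈ 0.0127 rad s⁻¹.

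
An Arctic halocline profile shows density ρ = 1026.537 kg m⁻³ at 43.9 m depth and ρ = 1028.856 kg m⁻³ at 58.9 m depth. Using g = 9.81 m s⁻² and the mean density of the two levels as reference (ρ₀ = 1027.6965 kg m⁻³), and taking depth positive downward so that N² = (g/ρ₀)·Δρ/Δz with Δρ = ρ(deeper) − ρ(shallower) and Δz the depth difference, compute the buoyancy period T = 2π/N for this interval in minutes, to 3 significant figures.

Δρ = 1028.856 − 1026.537 = 2.319 kg m⁻³ over Δz = 58.9 − 43.9 = 15 m.
N² = (9.81/1027.6965) × (2.319/15) = 1.4758 × 10⁻³ s⁻².
N = √(1.4758 × 10⁻³) = 0.038416 rad s⁻¹, so T = 2π/N = 163.56 s = 2.7260 min ≈ 2.73 min.

2.73 min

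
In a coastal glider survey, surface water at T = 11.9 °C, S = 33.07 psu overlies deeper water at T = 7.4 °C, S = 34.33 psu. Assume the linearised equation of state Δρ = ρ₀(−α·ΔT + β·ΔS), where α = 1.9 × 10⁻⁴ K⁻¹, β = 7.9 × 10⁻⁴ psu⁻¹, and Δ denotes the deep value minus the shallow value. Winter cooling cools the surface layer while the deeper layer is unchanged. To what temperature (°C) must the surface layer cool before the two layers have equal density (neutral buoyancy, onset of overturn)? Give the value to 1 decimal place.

2.2 °C

Neutral buoyancy requires Δρ = 0, i.e. −α(T_deep − T_surf′) + β(S_deep − S_surf) = 0.
T_surf′ = T_deep − (β/α)·ΔS = 7.4 − (7.9 × 10⁻⁴/1.9 × 10⁻⁴)·(+1.26) = 2.161 °C.
Cooling required: 11.9 − (2.161) = 9.739 °C.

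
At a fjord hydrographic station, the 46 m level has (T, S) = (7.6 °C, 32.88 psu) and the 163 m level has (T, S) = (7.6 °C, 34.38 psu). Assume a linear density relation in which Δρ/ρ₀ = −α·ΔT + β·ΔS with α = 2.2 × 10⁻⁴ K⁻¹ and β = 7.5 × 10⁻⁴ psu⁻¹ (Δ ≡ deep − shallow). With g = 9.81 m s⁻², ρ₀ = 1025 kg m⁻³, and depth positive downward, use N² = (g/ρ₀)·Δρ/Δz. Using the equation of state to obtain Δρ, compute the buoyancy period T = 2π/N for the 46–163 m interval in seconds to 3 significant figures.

647 s

ΔT = +0.0 K, ΔS = +1.50 psu (deep − shallow).
Δρ/ρ₀ = −αΔT + βΔS = 0 + 1.125 × 10⁻³ = 1.125 × 10⁻³, so Δρ ≈ 1.153 kg m⁻³.
N² = (g/ρ₀)·Δρ/Δz = g·(Δρ/ρ₀)/Δz = 9.81 × 1.125 × 10⁻³ / 117 = 9.4327 × 10⁻⁵ s⁻².
N = √(9.4327 × 10⁻⁵) = 9.7122 × 10⁻³ rad s⁻¹ → T = 2π/N = 646.94 s ≈ 647 s.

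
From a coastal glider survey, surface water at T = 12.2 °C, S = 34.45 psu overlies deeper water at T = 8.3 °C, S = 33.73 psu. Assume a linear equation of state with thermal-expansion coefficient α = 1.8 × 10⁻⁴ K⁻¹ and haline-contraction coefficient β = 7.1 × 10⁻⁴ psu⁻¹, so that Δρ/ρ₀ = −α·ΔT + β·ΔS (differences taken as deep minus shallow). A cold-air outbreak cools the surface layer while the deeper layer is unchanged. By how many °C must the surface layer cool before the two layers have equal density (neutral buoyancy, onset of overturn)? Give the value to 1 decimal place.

Neutral buoyancy requires Δρ = 0, i.e. −α(T_deep − T_surf′) + β(S_deep − S_surf) = 0.
T_surf′ = T_deep − (β/α)·ΔS = 8.3 − (7.1 × 10⁻⁴/1.8 × 10⁻⁴)·(-0.72) = 11.140 °C.
Cooling required: 12.2 − (11.140) = 1.060 °C.

1.1 °C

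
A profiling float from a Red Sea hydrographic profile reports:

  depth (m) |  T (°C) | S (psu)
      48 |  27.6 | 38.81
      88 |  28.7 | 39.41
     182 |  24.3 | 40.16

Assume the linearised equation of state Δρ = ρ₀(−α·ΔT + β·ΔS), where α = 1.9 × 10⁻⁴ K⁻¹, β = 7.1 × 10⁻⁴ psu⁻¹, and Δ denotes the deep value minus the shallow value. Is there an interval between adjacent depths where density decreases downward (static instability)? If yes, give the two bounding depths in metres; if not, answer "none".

Evaluate Δρ/ρ₀ = −αΔT + βΔS across each adjacent pair:
  48–88 m: −αΔT+βΔS = −(1.9 × 10⁻⁴)(+1.1)+(7.1 × 10⁻⁴)(+0.60) = 2.2 × 10⁻⁴ → stable
  88–182 m: −αΔT+βΔS = −(1.9 × 10⁻⁴)(-4.4)+(7.1 × 10⁻⁴)(+0.75) = 1.4 × 10⁻³ → stable
Every interval has Δρ > 0: the column is stably stratified throughout.

none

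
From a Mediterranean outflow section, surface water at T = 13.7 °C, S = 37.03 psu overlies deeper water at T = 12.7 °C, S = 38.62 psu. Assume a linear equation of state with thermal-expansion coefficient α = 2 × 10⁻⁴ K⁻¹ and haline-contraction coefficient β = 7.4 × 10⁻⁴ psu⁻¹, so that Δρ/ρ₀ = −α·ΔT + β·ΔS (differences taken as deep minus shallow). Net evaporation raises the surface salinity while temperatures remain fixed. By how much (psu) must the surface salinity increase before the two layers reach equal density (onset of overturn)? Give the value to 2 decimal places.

1.86 psu

Neutral buoyancy requires −α(T_deep − T_surf) + β(S_deep − S_surf′) = 0.
S_surf′ = S_deep − (α/β)·ΔT = 38.62 − (2 × 10⁻⁴/7.4 × 10⁻⁴)·(-1.0) = 38.8903 psu.
Increase required: 38.8903 − 37.03 = 1.8603 psu.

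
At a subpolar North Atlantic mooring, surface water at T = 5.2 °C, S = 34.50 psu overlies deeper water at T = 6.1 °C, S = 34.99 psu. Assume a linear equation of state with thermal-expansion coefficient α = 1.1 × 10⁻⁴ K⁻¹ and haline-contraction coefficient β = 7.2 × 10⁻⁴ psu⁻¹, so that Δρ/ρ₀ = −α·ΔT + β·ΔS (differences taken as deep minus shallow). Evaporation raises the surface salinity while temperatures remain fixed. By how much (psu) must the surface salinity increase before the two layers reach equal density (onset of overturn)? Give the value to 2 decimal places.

0.35 psu

Neutral buoyancy requires −α(T_deep − T_surf) + β(S_deep − S_surf′) = 0.
S_surf′ = S_deep − (α/β)·ΔT = 34.99 − (1.1 × 10⁻⁴/7.2 × 10⁻⁴)·(+0.9) = 34.8525 psu.
Increase required: 34.8525 − 34.50 = 0.3525 psu.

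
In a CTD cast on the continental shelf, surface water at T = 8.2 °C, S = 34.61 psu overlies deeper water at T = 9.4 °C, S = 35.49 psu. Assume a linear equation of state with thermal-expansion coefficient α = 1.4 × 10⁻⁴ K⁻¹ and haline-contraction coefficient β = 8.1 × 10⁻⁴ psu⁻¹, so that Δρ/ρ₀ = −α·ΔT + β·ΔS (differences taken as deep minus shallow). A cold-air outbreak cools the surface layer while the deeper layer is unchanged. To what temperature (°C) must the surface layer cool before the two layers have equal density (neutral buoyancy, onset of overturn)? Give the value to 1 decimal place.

Neutral buoyancy requires Δρ = 0, i.e. −α(T_deep − T_surf′) + β(S_deep − S_surf) = 0.
T_surf′ = T_deep − (β/α)·ΔS = 9.4 − (8.1 × 10⁻⁴/1.4 × 10⁻⁴)·(+0.88) = 4.309 °C.
Cooling required: 8.2 − (4.309) = 3.891 °C.

4.3 °C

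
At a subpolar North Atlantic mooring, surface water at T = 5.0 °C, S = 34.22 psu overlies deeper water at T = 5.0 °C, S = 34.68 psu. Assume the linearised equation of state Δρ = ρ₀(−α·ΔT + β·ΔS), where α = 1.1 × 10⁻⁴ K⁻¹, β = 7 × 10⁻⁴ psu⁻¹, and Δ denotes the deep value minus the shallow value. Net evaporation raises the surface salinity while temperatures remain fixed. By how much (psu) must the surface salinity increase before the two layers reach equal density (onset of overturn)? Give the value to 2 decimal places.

0.46 psu

Neutral buoyancy requires −α(T_deep − T_surf) + β(S_deep − S_surf′) = 0.
S_surf′ = S_deep − (α/β)·ΔT = 34.68 − (1.1 × 10⁻⁴/7 × 10⁻⁴)·(+0.0) = 34.6800 psu.
Increase required: 34.6800 − 34.22 = 0.4600 psu.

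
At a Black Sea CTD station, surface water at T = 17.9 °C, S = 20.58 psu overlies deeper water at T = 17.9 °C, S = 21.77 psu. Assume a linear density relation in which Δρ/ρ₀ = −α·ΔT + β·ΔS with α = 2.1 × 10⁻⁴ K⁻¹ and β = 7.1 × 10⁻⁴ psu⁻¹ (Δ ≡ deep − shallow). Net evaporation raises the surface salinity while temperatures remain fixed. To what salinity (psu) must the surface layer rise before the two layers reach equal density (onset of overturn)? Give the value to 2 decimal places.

21.77 psu

Neutral buoyancy requires −α(T_deep − T_surf) + β(S_deep − S_surf′) = 0.
S_surf′ = S_deep − (α/β)·ΔT = 21.77 − (2.1 × 10⁻⁴/7.1 × 10⁻⁴)·(+0.0) = 21.7700 psu.
Increase required: 21.7700 − 20.58 = 1.1900 psu.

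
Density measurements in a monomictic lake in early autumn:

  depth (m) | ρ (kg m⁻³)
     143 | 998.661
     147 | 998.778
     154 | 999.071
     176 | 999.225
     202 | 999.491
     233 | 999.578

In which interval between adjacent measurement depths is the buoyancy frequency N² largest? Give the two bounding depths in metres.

Compute the density gradient over each adjacent pair:
  143–147 m: Δρ/Δz = 0.117/4 = 0.029 kg m⁻⁴
  147–154 m: Δρ/Δz = 0.293/7 = 0.042 kg m⁻⁴
  154–176 m: Δρ/Δz = 0.154/22 = 7.0 × 10⁻³ kg m⁻⁴
  176–202 m: Δρ/Δz = 0.266/26 = 0.010 kg m⁻⁴
  202–233 m: Δρ/Δz = 0.087/31 = 2.8 × 10⁻³ kg m⁻⁴
The largest gradient is in the 147–154 m interval — the pycnocline.

147–154 m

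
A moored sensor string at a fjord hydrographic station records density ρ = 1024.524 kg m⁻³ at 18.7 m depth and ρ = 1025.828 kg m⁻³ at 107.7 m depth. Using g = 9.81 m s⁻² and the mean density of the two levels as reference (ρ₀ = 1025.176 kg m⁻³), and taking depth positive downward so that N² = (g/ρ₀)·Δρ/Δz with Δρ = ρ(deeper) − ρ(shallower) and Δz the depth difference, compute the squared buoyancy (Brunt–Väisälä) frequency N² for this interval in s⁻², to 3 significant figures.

Δρ = 1025.828 − 1024.524 = 1.304 kg m⁻³ over Δz = 107.7 − 18.7 = 89 m.
N² = (9.81/1025.176) × (1.304/89) = 1.4020 × 10⁻⁴ s⁻² ≈ 1.40 × 10⁻⁴ s⁻².
A positive N² confirms static stability across the interval.

1.40 × 10⁻⁴ s⁻²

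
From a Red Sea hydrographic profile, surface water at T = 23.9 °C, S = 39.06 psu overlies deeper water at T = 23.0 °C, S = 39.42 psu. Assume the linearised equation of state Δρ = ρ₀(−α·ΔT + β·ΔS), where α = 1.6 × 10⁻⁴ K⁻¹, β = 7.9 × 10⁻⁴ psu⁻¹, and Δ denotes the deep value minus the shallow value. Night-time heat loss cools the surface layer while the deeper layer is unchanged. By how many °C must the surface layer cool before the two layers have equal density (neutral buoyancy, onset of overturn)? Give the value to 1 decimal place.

2.7 °C

Neutral buoyancy requires Δρ = 0, i.e. −α(T_deep − T_surf′) + β(S_deep − S_surf) = 0.
T_surf′ = T_deep − (β/α)·ΔS = 23.0 − (7.9 × 10⁻⁴/1.6 × 10⁻⁴)·(+0.36) = 21.223 °C.
Cooling required: 23.9 − (21.223) = 2.677 °C.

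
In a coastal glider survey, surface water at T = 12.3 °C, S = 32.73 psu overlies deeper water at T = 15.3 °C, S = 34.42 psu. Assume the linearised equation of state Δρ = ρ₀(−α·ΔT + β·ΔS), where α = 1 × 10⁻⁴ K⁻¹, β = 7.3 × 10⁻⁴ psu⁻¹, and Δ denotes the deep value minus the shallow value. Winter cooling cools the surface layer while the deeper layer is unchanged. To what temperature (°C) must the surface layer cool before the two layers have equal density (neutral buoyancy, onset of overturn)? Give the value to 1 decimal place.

Neutral buoyancy requires Δρ = 0, i.e. −α(T_deep − T_surf′) + β(S_deep − S_surf) = 0.
T_surf′ = T_deep − (β/α)·ΔS = 15.3 − (7.3 × 10⁻⁴/1 × 10⁻⁴)·(+1.69) = 2.963 °C.
Cooling required: 12.3 − (2.963) = 9.337 °C.

3.0 °C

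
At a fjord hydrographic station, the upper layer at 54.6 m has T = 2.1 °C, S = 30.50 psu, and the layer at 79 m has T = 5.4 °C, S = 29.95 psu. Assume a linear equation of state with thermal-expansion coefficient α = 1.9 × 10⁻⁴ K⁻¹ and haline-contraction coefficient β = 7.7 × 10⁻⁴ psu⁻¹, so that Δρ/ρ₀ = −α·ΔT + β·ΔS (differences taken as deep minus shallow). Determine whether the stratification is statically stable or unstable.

ΔT = 5.4 − 2.1 = +3.3 K and ΔS = 29.95 − 30.50 = -0.55 psu (deep − shallow).
−αΔT = -6.27 × 10⁻⁴; βΔS = -4.235 × 10⁻⁴; sum Δρ/ρ₀ = -1.0505 × 10⁻³.
Δρ/ρ₀ < 0, so Δρ < 0: deeper water is lighter → statically unstable; the column would overturn.

unstable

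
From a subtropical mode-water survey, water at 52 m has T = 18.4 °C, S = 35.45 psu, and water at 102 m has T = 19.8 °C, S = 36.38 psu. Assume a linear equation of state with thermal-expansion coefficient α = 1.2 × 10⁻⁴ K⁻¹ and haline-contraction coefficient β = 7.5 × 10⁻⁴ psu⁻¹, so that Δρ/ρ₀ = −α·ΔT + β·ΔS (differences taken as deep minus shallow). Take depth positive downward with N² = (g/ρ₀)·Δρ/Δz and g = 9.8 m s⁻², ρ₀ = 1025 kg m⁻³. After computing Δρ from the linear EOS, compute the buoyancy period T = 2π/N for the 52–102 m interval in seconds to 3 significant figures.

ΔT = +1.4 K, ΔS = +0.93 psu (deep − shallow).
Δρ/ρ₀ = −αΔT + βΔS = -1.68 × 10⁻⁴ + 6.975 × 10⁻⁴ = 5.295 × 10⁻⁴, so Δρ ≈ 0.5427 kg m⁻³.
N² = (g/ρ₀)·Δρ/Δz = g·(Δρ/ρ₀)/Δz = 9.8 × 5.295 × 10⁻⁴ / 50 = 1.0378 × 10⁻⁴ s⁻².
N = √(1.0378 × 10⁻⁴) = 0.010187 rad s⁻¹ → T = 2π/N = 616.78 s ≈ 617 s.

617 s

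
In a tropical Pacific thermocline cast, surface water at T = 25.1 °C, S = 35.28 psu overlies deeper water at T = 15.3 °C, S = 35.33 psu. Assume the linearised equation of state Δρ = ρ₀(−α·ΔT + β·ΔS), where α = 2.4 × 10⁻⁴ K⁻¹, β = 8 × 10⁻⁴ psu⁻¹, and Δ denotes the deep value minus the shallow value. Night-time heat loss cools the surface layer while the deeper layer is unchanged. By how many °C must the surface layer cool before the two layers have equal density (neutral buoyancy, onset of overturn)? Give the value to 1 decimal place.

Neutral buoyancy requires Δρ = 0, i.e. −α(T_deep − T_surf′) + β(S_deep − S_surf) = 0.
T_surf′ = T_deep − (β/α)·ΔS = 15.3 − (8 × 10⁻⁴/2.4 × 10⁻⁴)·(+0.05) = 15.133 °C.
Cooling required: 25.1 − (15.133) = 9.967 °C.

10.0 °C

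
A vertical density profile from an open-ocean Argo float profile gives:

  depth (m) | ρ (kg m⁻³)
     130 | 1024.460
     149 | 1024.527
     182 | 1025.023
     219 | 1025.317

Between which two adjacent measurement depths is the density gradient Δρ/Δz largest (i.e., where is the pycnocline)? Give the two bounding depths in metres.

Compute the density gradient over each adjacent pair:
  130–149 m: Δρ/Δz = 0.067/19 = 3.5 × 10⁻³ kg m⁻⁴
  149–182 m: Δρ/Δz = 0.496/33 = 0.015 kg m⁻⁴
  182–219 m: Δρ/Δz = 0.294/37 = 7.9 × 10⁻³ kg m⁻⁴
The largest gradient is in the 149–182 m interval — the pycnocline.

149–182 m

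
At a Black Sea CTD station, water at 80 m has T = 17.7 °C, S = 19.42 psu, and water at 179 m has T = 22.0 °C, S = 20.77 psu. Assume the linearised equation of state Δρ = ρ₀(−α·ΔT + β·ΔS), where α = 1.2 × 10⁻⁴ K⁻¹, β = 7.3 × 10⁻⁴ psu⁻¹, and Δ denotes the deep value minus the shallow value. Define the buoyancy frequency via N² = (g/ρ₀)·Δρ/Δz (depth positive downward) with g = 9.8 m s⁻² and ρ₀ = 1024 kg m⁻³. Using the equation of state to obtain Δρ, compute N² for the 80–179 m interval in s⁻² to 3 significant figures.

4.65 × 10⁻⁵ s⁻²

ΔT = +4.3 K, ΔS = +1.35 psu (deep − shallow).
Δρ/ρ₀ = −αΔT + βΔS = -5.16 × 10⁻⁴ + 9.855 × 10⁻⁴ = 4.695 × 10⁻⁴, so Δρ ≈ 0.4808 kg m⁻³.
N² = (g/ρ₀)·Δρ/Δz = g·(Δρ/ρ₀)/Δz = 9.8 × 4.695 × 10⁻⁴ / 99 = 4.6476 × 10⁻⁵ s⁻² ≈ 4.65 × 10⁻⁵ s⁻².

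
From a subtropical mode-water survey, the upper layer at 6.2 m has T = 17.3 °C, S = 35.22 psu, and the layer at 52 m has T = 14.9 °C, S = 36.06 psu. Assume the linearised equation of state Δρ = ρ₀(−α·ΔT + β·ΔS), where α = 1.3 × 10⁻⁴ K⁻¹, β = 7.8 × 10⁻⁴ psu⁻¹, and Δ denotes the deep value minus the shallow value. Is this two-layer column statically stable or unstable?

stable

ΔT = 14.9 − 17.3 = -2.4 K and ΔS = 36.06 − 35.22 = +0.84 psu (deep − shallow).
−αΔT = 3.12 × 10⁻⁴; βΔS = 6.552 × 10⁻⁴; sum Δρ/ρ₀ = 9.672 × 10⁻⁴.
Δρ/ρ₀ > 0, so Δρ > 0: deeper water is denser → statically stable.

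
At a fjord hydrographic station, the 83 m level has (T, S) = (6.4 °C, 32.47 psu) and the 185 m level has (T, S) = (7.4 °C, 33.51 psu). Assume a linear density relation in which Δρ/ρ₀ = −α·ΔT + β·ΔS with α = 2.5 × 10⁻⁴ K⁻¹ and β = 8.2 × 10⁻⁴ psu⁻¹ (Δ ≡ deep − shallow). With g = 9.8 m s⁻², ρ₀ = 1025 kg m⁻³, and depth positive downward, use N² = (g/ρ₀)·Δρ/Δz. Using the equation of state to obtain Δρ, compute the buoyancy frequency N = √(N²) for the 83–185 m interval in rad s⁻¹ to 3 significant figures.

ΔT = +1.0 K, ΔS = +1.04 psu (deep − shallow).
Δρ/ρ₀ = −αΔT + βΔS = -2.50 × 10⁻⁴ + 8.528 × 10⁻⁴ = 6.028 × 10⁻⁴, so Δρ ≈ 0.6179 kg m⁻³.
N² = (g/ρ₀)·Δρ/Δz = g·(Δρ/ρ₀)/Δz = 9.8 × 6.028 × 10⁻⁴ / 102 = 5.7916 × 10⁻⁵ s⁻².
N = √(5.7916 × 10⁻⁵) = 7.6103 × 10⁻³ rad s⁻¹ ≈ 7.61 × 10⁻³ rad s⁻¹.

7.61 × 10⁻³ rad s⁻¹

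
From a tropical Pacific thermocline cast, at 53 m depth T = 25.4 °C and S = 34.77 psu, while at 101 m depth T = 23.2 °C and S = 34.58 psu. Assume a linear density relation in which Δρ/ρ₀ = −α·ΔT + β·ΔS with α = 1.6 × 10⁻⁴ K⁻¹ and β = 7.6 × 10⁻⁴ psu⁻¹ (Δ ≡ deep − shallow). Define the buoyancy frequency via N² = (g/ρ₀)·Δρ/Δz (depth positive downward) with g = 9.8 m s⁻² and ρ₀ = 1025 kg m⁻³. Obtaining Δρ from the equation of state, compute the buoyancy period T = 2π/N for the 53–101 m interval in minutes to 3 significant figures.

16.1 min

ΔT = -2.2 K, ΔS = -0.19 psu (deep − shallow).
Δρ/ρ₀ = −αΔT + βΔS = 3.52 × 10⁻⁴ − 1.444 × 10⁻⁴ = 2.076 × 10⁻⁴, so Δρ ≈ 0.2128 kg m⁻³.
N² = (g/ρ₀)·Δρ/Δz = g·(Δρ/ρ₀)/Δz = 9.8 × 2.076 × 10⁻⁴ / 48 = 4.2385 × 10⁻⁵ s⁻².
N = √(4.2385 × 10⁻⁵) = 6.5104 × 10⁻³ rad s⁻¹ → T = 2π/N = 965.10 s = 16.085 min ≈ 16.1 min.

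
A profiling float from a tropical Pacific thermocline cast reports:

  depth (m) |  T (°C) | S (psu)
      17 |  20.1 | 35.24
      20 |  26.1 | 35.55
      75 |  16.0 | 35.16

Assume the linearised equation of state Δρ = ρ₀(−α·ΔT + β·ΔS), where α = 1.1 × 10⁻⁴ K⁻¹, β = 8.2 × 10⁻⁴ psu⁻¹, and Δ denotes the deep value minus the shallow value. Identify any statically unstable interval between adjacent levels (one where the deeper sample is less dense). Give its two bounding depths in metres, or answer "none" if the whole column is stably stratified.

17–20 m

Evaluate Δρ/ρ₀ = −αΔT + βΔS across each adjacent pair:
  17–20 m: −αΔT+βΔS = −(1.1 × 10⁻⁴)(+6.0)+(8.2 × 10⁻⁴)(+0.31) = -4.1 × 10⁻⁴ → UNSTABLE
  20–75 m: −αΔT+βΔS = −(1.1 × 10⁻⁴)(-10.1)+(8.2 × 10⁻⁴)(-0.39) = 7.9 × 10⁻⁴ → stable
The 17–20 m interval has Δρ < 0: lighter water underlies denser water.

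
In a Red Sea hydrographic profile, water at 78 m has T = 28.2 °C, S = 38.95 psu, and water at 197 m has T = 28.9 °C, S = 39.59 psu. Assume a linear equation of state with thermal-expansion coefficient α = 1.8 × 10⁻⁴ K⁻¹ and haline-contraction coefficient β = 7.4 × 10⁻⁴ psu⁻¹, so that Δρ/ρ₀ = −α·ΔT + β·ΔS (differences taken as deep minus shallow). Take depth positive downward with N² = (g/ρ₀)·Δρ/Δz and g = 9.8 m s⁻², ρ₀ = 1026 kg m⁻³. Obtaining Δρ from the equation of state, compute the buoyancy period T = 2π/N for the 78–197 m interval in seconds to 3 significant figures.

ΔT = +0.7 K, ΔS = +0.64 psu (deep − shallow).
Δρ/ρ₀ = −αΔT + βΔS = -1.26 × 10⁻⁴ + 4.736 × 10⁻⁴ = 3.476 × 10⁻⁴, so Δρ ≈ 0.3566 kg m⁻³.
N² = (g/ρ₀)·Δρ/Δz = g·(Δρ/ρ₀)/Δz = 9.8 × 3.476 × 10⁻⁴ / 119 = 2.8626 × 10⁻⁵ s⁻².
N = √(2.8626 × 10⁻⁵) = 5.3503 × 10⁻³ rad s⁻¹ → T = 2π/N = 1.1744 × 10³ s ≈ 1.17 × 10³ s.

1.17 × 10³ s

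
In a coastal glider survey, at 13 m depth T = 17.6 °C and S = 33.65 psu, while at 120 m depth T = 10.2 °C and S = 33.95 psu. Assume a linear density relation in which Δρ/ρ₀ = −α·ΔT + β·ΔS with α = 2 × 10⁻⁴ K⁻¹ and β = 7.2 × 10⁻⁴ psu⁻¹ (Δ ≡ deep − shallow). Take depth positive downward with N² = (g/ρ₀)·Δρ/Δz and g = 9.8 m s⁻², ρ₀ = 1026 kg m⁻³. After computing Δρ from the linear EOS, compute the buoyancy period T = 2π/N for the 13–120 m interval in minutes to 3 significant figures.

ΔT = -7.4 K, ΔS = +0.30 psu (deep − shallow).
Δρ/ρ₀ = −αΔT + βΔS = 1.48 × 10⁻³ + 2.16 × 10⁻⁴ = 1.696 × 10⁻³, so Δρ ≈ 1.740 kg m⁻³.
N² = (g/ρ₀)·Δρ/Δz = g·(Δρ/ρ₀)/Δz = 9.8 × 1.696 × 10⁻³ / 107 = 1.5533 × 10⁻⁴ s⁻².
N = √(1.5533 × 10⁻⁴) = 0.012463 rad s⁻¹ → T = 2π/N = 504.15 s = 8.4025 min ≈ 8.40 min.

8.40 min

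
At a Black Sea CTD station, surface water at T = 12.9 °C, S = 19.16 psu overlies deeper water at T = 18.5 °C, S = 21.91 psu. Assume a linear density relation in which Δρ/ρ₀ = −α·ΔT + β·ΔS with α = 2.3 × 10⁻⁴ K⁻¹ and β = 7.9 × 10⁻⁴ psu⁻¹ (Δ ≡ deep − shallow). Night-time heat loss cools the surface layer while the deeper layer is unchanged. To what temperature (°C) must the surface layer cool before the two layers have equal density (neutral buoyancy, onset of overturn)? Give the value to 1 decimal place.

9.1 °C

Neutral buoyancy requires Δρ = 0, i.e. −α(T_deep − T_surf′) + β(S_deep − S_surf) = 0.
T_surf′ = T_deep − (β/α)·ΔS = 18.5 − (7.9 × 10⁻⁴/2.3 × 10⁻⁴)·(+2.75) = 9.054 °C.
Cooling required: 12.9 − (9.054) = 3.846 °C.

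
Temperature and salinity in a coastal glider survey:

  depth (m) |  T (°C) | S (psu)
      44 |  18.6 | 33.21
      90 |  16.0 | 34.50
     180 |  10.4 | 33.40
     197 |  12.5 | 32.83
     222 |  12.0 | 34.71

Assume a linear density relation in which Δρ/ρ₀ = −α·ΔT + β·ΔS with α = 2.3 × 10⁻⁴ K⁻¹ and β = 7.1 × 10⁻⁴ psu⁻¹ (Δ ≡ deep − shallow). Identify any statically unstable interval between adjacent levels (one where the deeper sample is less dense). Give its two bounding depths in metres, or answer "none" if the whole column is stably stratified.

Evaluate Δρ/ρ₀ = −αΔT + βΔS across each adjacent pair:
  44–90 m: −αΔT+βΔS = −(2.3 × 10⁻⁴)(-2.6)+(7.1 × 10⁻⁴)(+1.29) = 1.5 × 10⁻³ → stable
  90–180 m: −αΔT+βΔS = −(2.3 × 10⁻⁴)(-5.6)+(7.1 × 10⁻⁴)(-1.10) = 5.1 × 10⁻⁴ → stable
  180–197 m: −αΔT+βΔS = −(2.3 × 10⁻⁴)(+2.1)+(7.1 × 10⁻⁴)(-0.57) = -8.9 × 10⁻⁴ → UNSTABLE
  197–222 m: −αΔT+βΔS = −(2.3 × 10⁻⁴)(-0.5)+(7.1 × 10⁻⁴)(+1.88) = 1.4 × 10⁻³ → stable
The 180–197 m interval has Δρ < 0: lighter water underlies denser water.

180–197 m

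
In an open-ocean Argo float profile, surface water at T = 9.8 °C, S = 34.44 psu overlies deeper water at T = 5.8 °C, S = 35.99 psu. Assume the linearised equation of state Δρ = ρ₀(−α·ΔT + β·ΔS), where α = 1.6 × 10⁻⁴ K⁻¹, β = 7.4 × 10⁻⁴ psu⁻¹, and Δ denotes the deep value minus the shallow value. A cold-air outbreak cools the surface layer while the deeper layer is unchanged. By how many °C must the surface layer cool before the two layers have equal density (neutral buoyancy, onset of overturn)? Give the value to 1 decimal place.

Neutral buoyancy requires Δρ = 0, i.e. −α(T_deep − T_surf′) + β(S_deep − S_surf) = 0.
T_surf′ = T_deep − (β/α)·ΔS = 5.8 − (7.4 × 10⁻⁴/1.6 × 10⁻⁴)·(+1.55) = -1.369 °C.
Cooling required: 9.8 − (-1.369) = 11.169 °C.

11.2 °C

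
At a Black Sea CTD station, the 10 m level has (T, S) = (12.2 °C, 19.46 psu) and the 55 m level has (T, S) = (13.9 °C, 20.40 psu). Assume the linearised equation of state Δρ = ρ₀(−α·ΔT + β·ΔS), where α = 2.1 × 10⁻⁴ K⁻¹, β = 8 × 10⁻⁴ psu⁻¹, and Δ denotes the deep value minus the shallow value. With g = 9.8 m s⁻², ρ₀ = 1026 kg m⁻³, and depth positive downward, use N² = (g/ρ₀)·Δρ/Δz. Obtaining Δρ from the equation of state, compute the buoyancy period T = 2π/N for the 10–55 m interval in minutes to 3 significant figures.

11.3 min

ΔT = +1.7 K, ΔS = +0.94 psu (deep − shallow).
Δρ/ρ₀ = −αΔT + βΔS = -3.57 × 10⁻⁴ + 7.52 × 10⁻⁴ = 3.95 × 10⁻⁴, so Δρ ≈ 0.4053 kg m⁻³.
N² = (g/ρ₀)·Δρ/Δz = g·(Δρ/ρ₀)/Δz = 9.8 × 3.95 × 10⁻⁴ / 45 = 8.6022 × 10⁻⁵ s⁻².
N = √(8.6022 × 10⁻⁵) = 9.2748 × 10⁻³ rad s⁻¹ → T = 2π/N = 677.45 s = 11.291 min ≈ 11.3 min.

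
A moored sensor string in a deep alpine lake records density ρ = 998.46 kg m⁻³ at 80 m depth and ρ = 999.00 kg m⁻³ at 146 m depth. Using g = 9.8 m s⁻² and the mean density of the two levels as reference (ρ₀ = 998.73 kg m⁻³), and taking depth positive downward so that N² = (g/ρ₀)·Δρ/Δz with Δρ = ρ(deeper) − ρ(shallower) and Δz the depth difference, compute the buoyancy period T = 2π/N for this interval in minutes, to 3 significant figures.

11.7 min

Δρ = 999.00 − 998.46 = 0.54 kg m⁻³ over Δz = 146 − 80 = 66 m.
N² = (9.8/998.73) × (0.54/66) = 8.0284 × 10⁻⁵ s⁻².
N = √(8.0284 × 10⁻⁵) = 8.9601 × 10⁻³ rad s⁻¹, so T = 2π/N = 701.24 s = 11.687 min ≈ 11.7 min.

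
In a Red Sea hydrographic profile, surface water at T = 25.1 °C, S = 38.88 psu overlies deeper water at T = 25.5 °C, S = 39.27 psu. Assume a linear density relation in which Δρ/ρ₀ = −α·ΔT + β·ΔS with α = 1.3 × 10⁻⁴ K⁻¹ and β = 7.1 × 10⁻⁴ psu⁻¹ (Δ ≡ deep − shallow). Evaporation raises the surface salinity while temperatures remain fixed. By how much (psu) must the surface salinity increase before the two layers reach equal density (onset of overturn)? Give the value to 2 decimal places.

Neutral buoyancy requires −α(T_deep − T_surf) + β(S_deep − S_surf′) = 0.
S_surf′ = S_deep − (α/β)·ΔT = 39.27 − (1.3 × 10⁻⁴/7.1 × 10⁻⁴)·(+0.4) = 39.1968 psu.
Increase required: 39.1968 − 38.88 = 0.3168 psu.

0.32 psu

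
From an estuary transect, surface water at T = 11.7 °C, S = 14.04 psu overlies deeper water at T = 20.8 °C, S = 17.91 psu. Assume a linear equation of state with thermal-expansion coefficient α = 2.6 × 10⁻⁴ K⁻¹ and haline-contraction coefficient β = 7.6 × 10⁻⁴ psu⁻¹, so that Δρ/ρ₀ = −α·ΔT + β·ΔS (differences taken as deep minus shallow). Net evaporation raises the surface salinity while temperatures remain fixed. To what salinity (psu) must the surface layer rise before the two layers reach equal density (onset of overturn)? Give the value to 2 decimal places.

14.80 psu

Neutral buoyancy requires −α(T_deep − T_surf) + β(S_deep − S_surf′) = 0.
S_surf′ = S_deep − (α/β)·ΔT = 17.91 − (2.6 × 10⁻⁴/7.6 × 10⁻⁴)·(+9.1) = 14.7968 psu.
Increase required: 14.7968 − 14.04 = 0.7568 psu.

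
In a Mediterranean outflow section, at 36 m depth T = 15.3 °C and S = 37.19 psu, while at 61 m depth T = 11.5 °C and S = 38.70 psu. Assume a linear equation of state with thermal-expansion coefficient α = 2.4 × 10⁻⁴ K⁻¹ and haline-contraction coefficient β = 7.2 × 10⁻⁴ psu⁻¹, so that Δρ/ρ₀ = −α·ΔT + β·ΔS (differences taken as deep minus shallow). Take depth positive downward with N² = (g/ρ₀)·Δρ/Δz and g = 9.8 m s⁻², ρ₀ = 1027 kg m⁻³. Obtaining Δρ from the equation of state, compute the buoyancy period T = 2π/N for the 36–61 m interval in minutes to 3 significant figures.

ΔT = -3.8 K, ΔS = +1.51 psu (deep − shallow).
Δρ/ρ₀ = −αΔT + βΔS = 9.12 × 10⁻⁴ + 1.0872 × 10⁻³ = 1.9992 × 10⁻³, so Δρ ≈ 2.053 kg m⁻³.
N² = (g/ρ₀)·Δρ/Δz = g·(Δρ/ρ₀)/Δz = 9.8 × 1.9992 × 10⁻³ / 25 = 7.8369 × 10⁻⁴ s⁻².
N = √(7.8369 × 10⁻⁴) = 0.027994 rad s⁻¹ → T = 2π/N = 224.45 s = 3.7408 min ≈ 3.74 min.

3.74 min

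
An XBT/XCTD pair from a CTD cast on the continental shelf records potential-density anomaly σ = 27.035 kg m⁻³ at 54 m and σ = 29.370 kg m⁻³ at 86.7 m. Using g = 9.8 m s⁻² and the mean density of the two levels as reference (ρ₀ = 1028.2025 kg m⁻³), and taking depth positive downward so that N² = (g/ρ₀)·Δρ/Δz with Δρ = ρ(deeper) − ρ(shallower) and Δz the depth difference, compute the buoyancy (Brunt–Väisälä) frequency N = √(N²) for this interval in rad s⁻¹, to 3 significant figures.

0.0261 rad s⁻¹

Δρ = 1029.370 − 1027.035 = 2.335 kg m⁻³ over Δz = 86.7 − 54 = 32.7 m.
N² = (9.8/1028.2025) × (2.335/32.7) = 6.8059 × 10⁻⁴ s⁻².
N = √(6.8059 × 10⁻⁴) = 0.026088 rad s⁻¹ ≈ 0.0261 rad s⁻¹.
A positive N² confirms static stability across the interval.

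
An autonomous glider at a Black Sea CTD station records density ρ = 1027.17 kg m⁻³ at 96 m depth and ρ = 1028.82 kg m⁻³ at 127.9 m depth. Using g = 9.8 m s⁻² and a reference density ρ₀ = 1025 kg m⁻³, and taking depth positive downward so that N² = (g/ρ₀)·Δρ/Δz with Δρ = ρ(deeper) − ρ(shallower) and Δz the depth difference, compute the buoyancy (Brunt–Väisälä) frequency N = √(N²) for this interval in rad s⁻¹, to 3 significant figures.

Δρ = 1028.82 − 1027.17 = 1.65 kg m⁻³ over Δz = 127.9 − 96 = 31.9 m.
N² = (9.8/1025) × (1.65/31.9) = 4.9453 × 10⁻⁴ s⁻².
N = √(4.9453 × 10⁻⁴) = 0.022238 rad s⁻¹ ≈ 0.0222 rad s⁻¹.

0.0222 rad s⁻¹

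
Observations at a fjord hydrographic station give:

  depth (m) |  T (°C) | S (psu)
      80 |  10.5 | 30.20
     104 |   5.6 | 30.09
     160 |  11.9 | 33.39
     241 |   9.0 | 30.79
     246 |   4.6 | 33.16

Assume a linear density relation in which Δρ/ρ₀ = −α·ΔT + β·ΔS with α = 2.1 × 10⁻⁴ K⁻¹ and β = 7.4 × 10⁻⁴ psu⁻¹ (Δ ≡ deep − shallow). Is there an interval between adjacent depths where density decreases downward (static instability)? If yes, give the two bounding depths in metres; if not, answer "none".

160–241 m

Evaluate Δρ/ρ₀ = −αΔT + βΔS across each adjacent pair:
  80–104 m: −αΔT+βΔS = −(2.1 × 10⁻⁴)(-4.9)+(7.4 × 10⁻⁴)(-0.11) = 9.5 × 10⁻⁴ → stable
  104–160 m: −αΔT+βΔS = −(2.1 × 10⁻⁴)(+6.3)+(7.4 × 10⁻⁴)(+3.30) = 1.1 × 10⁻³ → stable
  160–241 m: −αΔT+βΔS = −(2.1 × 10⁻⁴)(-2.9)+(7.4 × 10⁻⁴)(-2.60) = -1.3 × 10⁻³ → UNSTABLE
  241–246 m: −αΔT+βΔS = −(2.1 × 10⁻⁴)(-4.4)+(7.4 × 10⁻⁴)(+2.37) = 2.7 × 10⁻³ → stable
The 160–241 m interval has Δρ < 0: lighter water underlies denser water.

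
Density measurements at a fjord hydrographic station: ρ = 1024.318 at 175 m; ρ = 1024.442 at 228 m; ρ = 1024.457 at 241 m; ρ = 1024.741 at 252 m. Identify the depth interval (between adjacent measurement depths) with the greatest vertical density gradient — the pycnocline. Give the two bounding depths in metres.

241–252 m

Compute the density gradient over each adjacent pair:
  175–228 m: Δρ/Δz = 0.124/53 = 2.3 × 10⁻³ kg m⁻⁴
  228–241 m: Δρ/Δz = 0.015/13 = 1.2 × 10⁻³ kg m⁻⁴
  241–252 m: Δρ/Δz = 0.284/11 = 0.026 kg m⁻⁴
The largest gradient is in the 241–252 m interval — the pycnocline.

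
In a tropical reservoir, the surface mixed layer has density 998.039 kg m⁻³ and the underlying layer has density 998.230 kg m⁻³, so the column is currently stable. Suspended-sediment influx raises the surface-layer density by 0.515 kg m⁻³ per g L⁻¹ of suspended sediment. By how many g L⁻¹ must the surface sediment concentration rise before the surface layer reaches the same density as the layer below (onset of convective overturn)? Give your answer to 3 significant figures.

0.371 g L⁻¹

Density deficit of the surface layer: 998.230 − 998.039 = 0.191 kg m⁻³.
Required change = 0.191 / 0.515 = 0.371 g L⁻¹.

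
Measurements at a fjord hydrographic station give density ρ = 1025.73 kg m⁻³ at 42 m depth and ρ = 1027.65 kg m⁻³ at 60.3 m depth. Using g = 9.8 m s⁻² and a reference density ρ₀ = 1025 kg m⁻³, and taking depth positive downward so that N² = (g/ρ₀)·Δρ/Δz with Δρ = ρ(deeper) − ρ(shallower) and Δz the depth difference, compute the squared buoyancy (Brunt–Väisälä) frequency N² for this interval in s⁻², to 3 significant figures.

Δρ = 1027.65 − 1025.73 = 1.92 kg m⁻³ over Δz = 60.3 − 42 = 18.3 m.
N² = (9.8/1025) × (1.92/18.3) = 1.0031 × 10⁻³ s⁻² ≈ 1.00 × 10⁻³ s⁻².

1.00 × 10⁻³ s⁻²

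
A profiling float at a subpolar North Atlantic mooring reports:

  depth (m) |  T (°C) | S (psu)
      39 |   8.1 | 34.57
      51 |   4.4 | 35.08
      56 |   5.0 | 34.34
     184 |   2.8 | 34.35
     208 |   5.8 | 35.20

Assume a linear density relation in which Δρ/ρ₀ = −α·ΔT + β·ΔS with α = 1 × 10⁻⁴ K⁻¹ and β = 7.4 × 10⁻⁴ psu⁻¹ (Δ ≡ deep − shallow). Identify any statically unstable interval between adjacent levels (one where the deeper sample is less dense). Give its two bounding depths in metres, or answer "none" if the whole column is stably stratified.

51–56 m

Evaluate Δρ/ρ₀ = −αΔT + βΔS across each adjacent pair:
  39–51 m: −αΔT+βΔS = −(1 × 10⁻⁴)(-3.7)+(7.4 × 10⁻⁴)(+0.51) = 7.5 × 10⁻⁴ → stable
  51–56 m: −αΔT+βΔS = −(1 × 10⁻⁴)(+0.6)+(7.4 × 10⁻⁴)(-0.74) = -6.1 × 10⁻⁴ → UNSTABLE
  56–184 m: −αΔT+βΔS = −(1 × 10⁻⁴)(-2.2)+(7.4 × 10⁻⁴)(+0.01) = 2.3 × 10⁻⁴ → stable
  184–208 m: −αΔT+βΔS = −(1 × 10⁻⁴)(+3.0)+(7.4 × 10⁻⁴)(+0.85) = 3.3 × 10⁻⁴ → stable
The 51–56 m interval has Δρ < 0: lighter water underlies denser water.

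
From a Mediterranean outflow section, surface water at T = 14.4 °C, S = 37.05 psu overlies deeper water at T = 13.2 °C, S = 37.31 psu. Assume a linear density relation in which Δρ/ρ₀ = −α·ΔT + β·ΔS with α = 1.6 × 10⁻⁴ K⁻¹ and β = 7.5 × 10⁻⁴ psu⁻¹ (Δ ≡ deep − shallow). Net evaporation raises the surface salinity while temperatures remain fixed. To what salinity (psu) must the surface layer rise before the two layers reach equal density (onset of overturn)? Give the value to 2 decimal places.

Neutral buoyancy requires −α(T_deep − T_surf) + β(S_deep − S_surf′) = 0.
S_surf′ = S_deep − (α/β)·ΔT = 37.31 − (1.6 × 10⁻⁴/7.5 × 10⁻⁴)·(-1.2) = 37.5660 psu.
Increase required: 37.5660 − 37.05 = 0.5160 psu.

37.57 psu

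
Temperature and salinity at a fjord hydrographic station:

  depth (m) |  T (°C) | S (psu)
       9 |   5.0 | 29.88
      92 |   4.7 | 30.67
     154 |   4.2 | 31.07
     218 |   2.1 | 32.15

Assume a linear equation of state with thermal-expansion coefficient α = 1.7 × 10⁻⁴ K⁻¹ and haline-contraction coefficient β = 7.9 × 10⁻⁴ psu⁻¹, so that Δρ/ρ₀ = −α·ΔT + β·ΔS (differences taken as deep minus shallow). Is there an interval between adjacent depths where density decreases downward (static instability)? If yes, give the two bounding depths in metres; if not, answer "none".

none

Evaluate Δρ/ρ₀ = −αΔT + βΔS across each adjacent pair:
  9–92 m: −αΔT+βΔS = −(1.7 × 10⁻⁴)(-0.3)+(7.9 × 10⁻⁴)(+0.79) = 6.8 × 10⁻⁴ → stable
  92–154 m: −αΔT+βΔS = −(1.7 × 10⁻⁴)(-0.5)+(7.9 × 10⁻⁴)(+0.40) = 4.0 × 10⁻⁴ → stable
  154–218 m: −αΔT+βΔS = −(1.7 × 10⁻⁴)(-2.1)+(7.9 × 10⁻⁴)(+1.08) = 1.2 × 10⁻³ → stable
Every interval has Δρ > 0: the column is stably stratified throughout.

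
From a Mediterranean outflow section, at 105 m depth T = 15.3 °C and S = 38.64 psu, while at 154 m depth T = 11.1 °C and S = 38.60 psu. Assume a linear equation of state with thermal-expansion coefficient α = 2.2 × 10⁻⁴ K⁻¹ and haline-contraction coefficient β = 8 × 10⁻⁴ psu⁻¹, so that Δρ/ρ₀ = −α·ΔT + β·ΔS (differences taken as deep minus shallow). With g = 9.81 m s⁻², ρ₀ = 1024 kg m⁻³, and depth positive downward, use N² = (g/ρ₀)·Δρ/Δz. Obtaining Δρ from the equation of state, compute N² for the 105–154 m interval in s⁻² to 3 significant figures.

1.79 × 10⁻⁴ s⁻²

ΔT = -4.2 K, ΔS = -0.04 psu (deep − shallow).
Δρ/ρ₀ = −αΔT + βΔS = 9.24 × 10⁻⁴ − 3.20 × 10⁻⁵ = 8.92 × 10⁻⁴, so Δρ ≈ 0.9134 kg m⁻³.
N² = (g/ρ₀)·Δρ/Δz = g·(Δρ/ρ₀)/Δz = 9.81 × 8.92 × 10⁻⁴ / 49 = 1.7858 × 10⁻⁴ s⁻² ≈ 1.79 × 10⁻⁴ s⁻².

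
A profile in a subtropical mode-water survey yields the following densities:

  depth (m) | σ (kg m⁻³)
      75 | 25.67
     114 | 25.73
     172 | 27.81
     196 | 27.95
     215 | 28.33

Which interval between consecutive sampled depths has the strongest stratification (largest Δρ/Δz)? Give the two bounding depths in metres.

114–172 m

Compute the density gradient over each adjacent pair:
  75–114 m: Δρ/Δz = 0.06/39 = 1.5 × 10⁻³ kg m⁻⁴
  114–172 m: Δρ/Δz = 2.08/58 = 0.036 kg m⁻⁴
  172–196 m: Δρ/Δz = 0.14/24 = 5.8 × 10⁻³ kg m⁻⁴
  196–215 m: Δρ/Δz = 0.38/19 = 0.020 kg m⁻⁴
The largest gradient is in the 114–172 m interval — the pycnocline.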